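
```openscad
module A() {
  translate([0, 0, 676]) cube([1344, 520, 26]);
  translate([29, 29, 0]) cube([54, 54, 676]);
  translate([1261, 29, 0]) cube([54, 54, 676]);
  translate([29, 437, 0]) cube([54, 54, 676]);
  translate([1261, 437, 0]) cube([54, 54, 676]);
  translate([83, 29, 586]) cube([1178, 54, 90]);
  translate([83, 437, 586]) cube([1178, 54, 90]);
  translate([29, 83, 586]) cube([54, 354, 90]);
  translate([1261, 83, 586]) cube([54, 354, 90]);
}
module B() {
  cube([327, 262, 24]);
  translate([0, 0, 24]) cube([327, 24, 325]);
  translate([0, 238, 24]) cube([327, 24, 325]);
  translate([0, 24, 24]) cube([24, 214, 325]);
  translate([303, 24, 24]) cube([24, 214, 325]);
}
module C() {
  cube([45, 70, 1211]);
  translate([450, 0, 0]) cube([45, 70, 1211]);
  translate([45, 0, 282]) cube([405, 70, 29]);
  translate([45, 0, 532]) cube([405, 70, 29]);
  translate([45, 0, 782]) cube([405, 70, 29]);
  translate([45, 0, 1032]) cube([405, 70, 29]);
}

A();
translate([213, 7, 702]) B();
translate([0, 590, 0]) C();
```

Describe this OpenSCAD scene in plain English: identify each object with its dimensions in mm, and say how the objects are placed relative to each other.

A is a table with a 1344×520 mm rectangular top, 26 mm thick, top surface at z = 702 mm, supported by four 54×54 mm square legs, each inset 29 mm from the nearest pair of top edges, running from the floor. Four apron rails, 54 mm thick and 90 mm tall, run between adjacent legs with their top edges flush with the underside of the top and their outer faces flush with the legs' outer faces.

B is an open storage box with external size 327×262×349 mm and wall thickness 24 mm (the base is also 24 mm thick). The base covers the whole footprint; the four walls stand on the base, with the y-facing walls full-width and the x-facing walls fitting between their inner faces.

C is a straight ladder. Two 45×70 mm vertical rails, 1211 mm tall, stand 495 mm apart (outside-to-outside) with their front faces coplanar on the −y side. 4 rungs, each 70 mm deep and 29 mm tall, span between the inner faces of the rails, front faces flush with the rails. The lowest rung's underside is at z = 282 mm and rungs are spaced 250 mm apart (underside to underside).

The open box is on top of the table. The ladder is on the floor beside the table on its +y side.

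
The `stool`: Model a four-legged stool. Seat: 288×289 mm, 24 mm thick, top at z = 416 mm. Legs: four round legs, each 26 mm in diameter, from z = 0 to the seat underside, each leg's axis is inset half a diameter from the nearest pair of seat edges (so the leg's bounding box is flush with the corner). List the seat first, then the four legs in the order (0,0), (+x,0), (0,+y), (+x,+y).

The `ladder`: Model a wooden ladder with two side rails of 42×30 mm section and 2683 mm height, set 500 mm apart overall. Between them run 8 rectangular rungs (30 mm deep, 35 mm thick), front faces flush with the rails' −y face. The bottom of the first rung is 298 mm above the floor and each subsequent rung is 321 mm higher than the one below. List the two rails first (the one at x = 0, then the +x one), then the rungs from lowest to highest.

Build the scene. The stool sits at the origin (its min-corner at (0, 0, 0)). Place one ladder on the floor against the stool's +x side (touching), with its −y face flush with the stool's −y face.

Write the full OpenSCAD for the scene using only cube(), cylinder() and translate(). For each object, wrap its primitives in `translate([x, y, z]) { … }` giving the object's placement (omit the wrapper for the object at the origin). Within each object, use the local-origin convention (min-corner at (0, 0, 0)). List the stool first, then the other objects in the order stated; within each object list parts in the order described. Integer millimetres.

translate([0, 0, 392]) cube([288, 289, 24]);
translate([13, 13, 0]) cylinder(h = 392, r = 13);
translate([275, 13, 0]) cylinder(h = 392, r = 13);
translate([13, 276, 0]) cylinder(h = 392, r = 13);
translate([275, 276, 0]) cylinder(h = 392, r = 13);
translate([288, 0, 0]) {
  cube([42, 30, 2683]);
  translate([458, 0, 0]) cube([42, 30, 2683]);
  translate([42, 0, 298]) cube([416, 30, 35]);
  translate([42, 0, 619]) cube([416, 30, 35]);
  translate([42, 0, 940]) cube([416, 30, 35]);
  translate([42, 0, 1261]) cube([416, 30, 35]);
  translate([42, 0, 1582]) cube([416, 30, 35]);
  translate([42, 0, 1903]) cube([416, 30, 35]);
  translate([42, 0, 2224]) cube([416, 30, 35]);
  translate([42, 0, 2545]) cube([416, 30, 35]);
}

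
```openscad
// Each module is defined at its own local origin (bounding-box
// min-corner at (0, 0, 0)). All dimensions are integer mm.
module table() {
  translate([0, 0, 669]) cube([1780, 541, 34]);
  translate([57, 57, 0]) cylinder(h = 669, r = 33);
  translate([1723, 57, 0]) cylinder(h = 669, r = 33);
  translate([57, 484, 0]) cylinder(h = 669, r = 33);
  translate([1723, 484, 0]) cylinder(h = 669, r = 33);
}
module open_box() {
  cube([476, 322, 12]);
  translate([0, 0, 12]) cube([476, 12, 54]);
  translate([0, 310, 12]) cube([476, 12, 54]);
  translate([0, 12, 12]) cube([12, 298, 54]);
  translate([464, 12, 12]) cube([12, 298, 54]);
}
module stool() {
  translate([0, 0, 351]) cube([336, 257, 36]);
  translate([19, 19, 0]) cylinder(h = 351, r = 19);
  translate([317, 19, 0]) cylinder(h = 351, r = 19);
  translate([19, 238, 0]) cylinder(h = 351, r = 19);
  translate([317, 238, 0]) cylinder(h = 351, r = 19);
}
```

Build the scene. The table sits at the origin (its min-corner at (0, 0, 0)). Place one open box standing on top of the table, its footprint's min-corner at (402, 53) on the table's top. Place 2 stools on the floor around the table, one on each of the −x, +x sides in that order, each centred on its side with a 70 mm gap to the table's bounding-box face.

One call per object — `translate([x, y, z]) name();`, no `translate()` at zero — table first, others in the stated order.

table();
translate([402, 53, 703]) open_box();
translate([-406, 142, 0]) stool();
translate([1850, 142, 0]) stool();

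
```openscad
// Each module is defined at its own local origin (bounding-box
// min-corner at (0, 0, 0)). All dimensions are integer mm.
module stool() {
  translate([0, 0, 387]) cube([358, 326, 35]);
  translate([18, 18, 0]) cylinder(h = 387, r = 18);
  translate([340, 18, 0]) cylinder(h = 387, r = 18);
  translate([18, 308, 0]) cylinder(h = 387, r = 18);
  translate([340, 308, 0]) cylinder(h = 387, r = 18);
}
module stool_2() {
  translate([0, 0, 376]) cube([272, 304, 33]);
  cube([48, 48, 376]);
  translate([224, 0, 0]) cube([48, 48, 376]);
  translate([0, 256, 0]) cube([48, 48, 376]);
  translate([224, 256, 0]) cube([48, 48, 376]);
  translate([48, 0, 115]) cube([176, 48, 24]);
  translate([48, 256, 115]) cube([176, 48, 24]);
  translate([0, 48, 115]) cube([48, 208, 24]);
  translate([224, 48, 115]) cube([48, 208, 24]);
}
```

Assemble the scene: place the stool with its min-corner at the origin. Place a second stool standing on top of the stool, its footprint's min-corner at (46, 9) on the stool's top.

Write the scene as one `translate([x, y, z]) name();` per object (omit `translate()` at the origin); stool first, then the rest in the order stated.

stool();
translate([46, 9, 422]) stool_2();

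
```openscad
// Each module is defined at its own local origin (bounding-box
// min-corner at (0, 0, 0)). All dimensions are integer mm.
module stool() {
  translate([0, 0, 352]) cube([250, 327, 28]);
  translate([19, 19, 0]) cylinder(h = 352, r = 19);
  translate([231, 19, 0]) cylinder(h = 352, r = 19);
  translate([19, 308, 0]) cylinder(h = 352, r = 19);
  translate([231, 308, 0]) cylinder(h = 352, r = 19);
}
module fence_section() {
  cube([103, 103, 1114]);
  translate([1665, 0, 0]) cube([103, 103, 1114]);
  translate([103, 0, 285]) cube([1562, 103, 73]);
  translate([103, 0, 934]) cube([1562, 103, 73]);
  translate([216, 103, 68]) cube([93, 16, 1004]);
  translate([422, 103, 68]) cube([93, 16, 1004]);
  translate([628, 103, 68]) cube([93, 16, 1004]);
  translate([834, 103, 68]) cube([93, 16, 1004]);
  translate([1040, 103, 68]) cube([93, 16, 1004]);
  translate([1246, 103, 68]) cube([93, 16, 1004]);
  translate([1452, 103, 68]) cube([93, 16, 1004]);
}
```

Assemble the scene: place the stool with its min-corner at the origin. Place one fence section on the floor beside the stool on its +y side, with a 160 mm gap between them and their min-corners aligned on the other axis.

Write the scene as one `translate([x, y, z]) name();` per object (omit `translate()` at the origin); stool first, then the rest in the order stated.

stool();
translate([0, 487, 0]) fence_section();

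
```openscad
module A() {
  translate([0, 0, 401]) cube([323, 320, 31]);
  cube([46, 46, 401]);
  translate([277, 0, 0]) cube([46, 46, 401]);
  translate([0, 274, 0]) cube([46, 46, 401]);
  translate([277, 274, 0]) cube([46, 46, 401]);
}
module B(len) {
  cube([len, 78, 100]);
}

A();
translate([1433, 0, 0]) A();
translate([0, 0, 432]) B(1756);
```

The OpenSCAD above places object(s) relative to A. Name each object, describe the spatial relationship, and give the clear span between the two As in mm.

A is a stool. B is a beam. A beam spans the tops of two stools. The clear span between the two stools is 1110 mm.

Second stool starts at x = 1433; first ends at x = 323; clear span = 1433 − 323 = 1110 mm.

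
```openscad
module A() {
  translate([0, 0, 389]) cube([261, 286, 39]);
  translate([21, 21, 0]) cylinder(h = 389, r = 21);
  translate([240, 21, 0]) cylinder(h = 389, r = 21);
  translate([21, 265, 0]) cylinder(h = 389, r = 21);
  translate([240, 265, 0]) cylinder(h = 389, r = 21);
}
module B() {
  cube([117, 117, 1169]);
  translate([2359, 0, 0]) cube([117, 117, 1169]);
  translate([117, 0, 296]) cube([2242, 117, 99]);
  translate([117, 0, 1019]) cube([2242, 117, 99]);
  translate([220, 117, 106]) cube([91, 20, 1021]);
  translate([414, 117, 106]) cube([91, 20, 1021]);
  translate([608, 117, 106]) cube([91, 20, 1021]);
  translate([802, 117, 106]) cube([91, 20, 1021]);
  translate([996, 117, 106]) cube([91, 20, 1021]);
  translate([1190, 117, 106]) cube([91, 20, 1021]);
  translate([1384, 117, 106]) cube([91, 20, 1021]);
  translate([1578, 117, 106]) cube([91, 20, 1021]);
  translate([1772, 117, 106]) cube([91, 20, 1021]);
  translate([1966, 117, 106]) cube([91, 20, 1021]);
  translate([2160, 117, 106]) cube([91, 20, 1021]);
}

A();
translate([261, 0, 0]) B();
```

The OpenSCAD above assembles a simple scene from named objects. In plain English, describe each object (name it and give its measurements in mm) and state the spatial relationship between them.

A is a four-legged stool. The seat is a 261×286×39 mm slab whose top surface is at z = 428 mm; four round legs, each 42 mm in diameter, run from the floor (z = 0) to the underside of the seat, each leg's axis is inset half a diameter from the nearest pair of seat edges (so the leg's bounding box is flush with the corner).

B is a fence section. Two 117×117 mm posts, 1169 mm tall, stand on the floor with a clear span of 2242 mm between their inner faces. Two horizontal rails of 117×99 mm section span the gap between the posts with their undersides at z = 296 mm and z = 1019 mm, flush with the posts' −y face. 11 pickets, each 91 mm wide, 20 mm thick and 1021 mm tall, are fixed to the +y face of the rails with their bottoms at z = 106 mm, evenly spaced across the span with equal gaps (rounded down to the nearest mm) at the −x end and between each pair — any rounding remainder accumulates at the +x end.

The fence section is against the stool's +x side, with their −y faces flush.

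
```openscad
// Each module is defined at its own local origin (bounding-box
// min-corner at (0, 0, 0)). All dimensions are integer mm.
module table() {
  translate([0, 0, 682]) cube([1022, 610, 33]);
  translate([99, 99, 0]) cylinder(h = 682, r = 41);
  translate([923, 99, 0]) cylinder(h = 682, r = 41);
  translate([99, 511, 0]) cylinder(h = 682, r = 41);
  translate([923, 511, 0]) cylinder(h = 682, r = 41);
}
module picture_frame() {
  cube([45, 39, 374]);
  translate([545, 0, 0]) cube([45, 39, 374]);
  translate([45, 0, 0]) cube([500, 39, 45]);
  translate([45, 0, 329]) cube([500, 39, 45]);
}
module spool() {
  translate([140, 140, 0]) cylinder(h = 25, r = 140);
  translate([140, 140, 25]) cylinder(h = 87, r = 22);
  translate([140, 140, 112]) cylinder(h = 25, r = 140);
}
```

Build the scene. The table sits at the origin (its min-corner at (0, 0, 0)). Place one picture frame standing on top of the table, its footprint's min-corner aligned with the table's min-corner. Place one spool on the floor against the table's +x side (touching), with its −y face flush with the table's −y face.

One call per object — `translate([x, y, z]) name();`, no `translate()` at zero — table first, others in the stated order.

table();
translate([0, 0, 715]) picture_frame();
translate([1022, 0, 0]) spool();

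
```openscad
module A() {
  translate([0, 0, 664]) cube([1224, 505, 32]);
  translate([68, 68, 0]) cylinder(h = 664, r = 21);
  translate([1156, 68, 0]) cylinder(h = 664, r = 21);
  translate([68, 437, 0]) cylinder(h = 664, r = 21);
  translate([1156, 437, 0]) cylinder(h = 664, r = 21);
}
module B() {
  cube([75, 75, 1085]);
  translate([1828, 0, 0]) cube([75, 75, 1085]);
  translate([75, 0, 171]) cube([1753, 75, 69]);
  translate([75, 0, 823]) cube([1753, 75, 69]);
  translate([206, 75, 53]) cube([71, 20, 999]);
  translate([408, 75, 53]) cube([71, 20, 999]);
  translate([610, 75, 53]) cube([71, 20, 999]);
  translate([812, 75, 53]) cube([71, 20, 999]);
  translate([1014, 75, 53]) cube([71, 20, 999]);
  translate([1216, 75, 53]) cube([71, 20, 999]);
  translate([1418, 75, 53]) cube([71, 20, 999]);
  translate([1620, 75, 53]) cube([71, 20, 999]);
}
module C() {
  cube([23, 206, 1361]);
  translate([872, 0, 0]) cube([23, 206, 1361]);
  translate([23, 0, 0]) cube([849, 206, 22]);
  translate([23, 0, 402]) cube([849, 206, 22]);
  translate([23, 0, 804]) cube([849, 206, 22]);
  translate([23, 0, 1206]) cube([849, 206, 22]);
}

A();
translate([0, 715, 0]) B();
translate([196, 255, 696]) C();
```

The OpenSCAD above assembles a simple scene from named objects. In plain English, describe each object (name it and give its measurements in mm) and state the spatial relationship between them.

A is a table with a 1224×505 mm rectangular top, 32 mm thick, top surface at z = 696 mm, supported by four round legs of 42 mm diameter, each leg's bounding box inset 47 mm from the nearest pair of top edges, running from the floor.

B is a fence section. Two 75×75 mm posts, 1085 mm tall, stand on the floor with a clear span of 1753 mm between their inner faces. Two horizontal rails of 75×69 mm section span the gap between the posts with their undersides at z = 171 mm and z = 823 mm, flush with the posts' −y face. 8 pickets, each 71 mm wide, 20 mm thick and 999 mm tall, are fixed to the +y face of the rails with their bottoms at z = 53 mm, evenly spaced across the span with equal gaps (rounded down to the nearest mm) at the −x end and between each pair — any rounding remainder accumulates at the +x end.

C is a bookshelf 895 mm wide overall, 206 mm deep and 1361 mm tall. The two sides are 23 mm thick vertical panels. 4 horizontal shelves of 22 mm thickness span between the inner faces of the sides; the lowest shelf sits on the floor and shelves are stacked with a clear vertical gap of 380 mm between each pair.

The fence section is on the floor beside the table on its +y side. The bookshelf is on top of the table.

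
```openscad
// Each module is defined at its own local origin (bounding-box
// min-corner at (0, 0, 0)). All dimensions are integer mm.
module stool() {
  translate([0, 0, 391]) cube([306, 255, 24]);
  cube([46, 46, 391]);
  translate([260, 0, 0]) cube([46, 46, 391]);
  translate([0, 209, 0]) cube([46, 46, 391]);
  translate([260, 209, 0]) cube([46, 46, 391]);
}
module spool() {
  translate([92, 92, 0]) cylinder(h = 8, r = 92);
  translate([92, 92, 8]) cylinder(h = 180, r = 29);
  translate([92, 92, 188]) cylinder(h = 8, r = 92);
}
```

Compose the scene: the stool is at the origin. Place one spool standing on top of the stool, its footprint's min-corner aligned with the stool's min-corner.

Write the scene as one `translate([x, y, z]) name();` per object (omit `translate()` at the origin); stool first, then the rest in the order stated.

stool();
translate([0, 0, 415]) spool();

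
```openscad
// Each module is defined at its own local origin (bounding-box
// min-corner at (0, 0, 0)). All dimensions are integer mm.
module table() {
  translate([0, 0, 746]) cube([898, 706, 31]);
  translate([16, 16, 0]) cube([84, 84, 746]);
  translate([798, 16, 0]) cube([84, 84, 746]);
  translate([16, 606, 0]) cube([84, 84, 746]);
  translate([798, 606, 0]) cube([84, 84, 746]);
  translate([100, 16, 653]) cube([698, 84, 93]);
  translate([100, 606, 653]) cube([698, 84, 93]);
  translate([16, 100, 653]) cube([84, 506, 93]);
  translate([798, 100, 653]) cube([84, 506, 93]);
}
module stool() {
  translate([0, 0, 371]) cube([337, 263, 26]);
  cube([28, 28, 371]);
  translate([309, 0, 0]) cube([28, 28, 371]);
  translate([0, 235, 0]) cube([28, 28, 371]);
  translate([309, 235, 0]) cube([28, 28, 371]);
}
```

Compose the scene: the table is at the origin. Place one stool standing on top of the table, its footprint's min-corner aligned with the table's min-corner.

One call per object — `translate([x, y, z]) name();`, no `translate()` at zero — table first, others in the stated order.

table();
translate([0, 0, 777]) stool();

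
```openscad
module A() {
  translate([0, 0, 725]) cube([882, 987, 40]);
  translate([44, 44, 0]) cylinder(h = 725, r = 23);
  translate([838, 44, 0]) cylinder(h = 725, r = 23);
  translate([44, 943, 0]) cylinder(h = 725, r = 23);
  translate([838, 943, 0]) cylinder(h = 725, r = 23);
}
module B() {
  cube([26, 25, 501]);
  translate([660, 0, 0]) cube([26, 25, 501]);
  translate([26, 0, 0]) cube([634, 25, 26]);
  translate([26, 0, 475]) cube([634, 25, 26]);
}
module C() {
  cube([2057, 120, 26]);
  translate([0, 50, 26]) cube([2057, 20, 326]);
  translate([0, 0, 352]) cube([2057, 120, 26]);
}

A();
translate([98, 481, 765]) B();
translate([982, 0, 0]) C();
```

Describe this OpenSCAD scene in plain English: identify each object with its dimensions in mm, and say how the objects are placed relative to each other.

A is a table: top 882 mm (x) × 987 mm (y), 40 mm thick, upper face at z = 765 mm, on four round legs of 46 mm diameter, each leg's bounding box inset 21 mm from the nearest pair of top edges, running from z = 0 to the bottom of the top.

B is a rectangular picture frame lying in the x–z plane (depth along y). The opening is 634 mm wide (x) by 449 mm tall (z), surrounded by a border 26 mm wide on all four sides. The frame is 25 mm deep and is made of two full-height vertical stiles with two horizontal rails fitted between them.

C is an I-beam lying along x, 2057 mm long. Overall section height 378 mm. Two flanges 120 mm wide (y) and 26 mm thick, one on the floor and one at the top; a web 20 mm thick runs between them, centred on the flange width.

The picture frame is on top of the table, centred. The I-beam is on the floor beside the table on its +x side.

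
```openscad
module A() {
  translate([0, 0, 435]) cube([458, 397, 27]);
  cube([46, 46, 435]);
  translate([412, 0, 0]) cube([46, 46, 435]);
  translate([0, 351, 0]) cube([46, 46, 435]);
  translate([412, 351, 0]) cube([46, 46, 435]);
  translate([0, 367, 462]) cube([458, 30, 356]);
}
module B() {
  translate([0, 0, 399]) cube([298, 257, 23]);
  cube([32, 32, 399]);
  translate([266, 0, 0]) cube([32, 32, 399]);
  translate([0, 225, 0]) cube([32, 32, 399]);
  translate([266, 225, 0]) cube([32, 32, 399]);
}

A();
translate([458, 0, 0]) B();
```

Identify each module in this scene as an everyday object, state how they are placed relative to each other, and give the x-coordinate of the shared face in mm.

The chair's +x face and the stool's −x face are both at x = 458 mm.

A is a chair. B is a stool. The stool is against the chair's +x side, with their −y faces flush. The x-coordinate of the shared face is 458 mm.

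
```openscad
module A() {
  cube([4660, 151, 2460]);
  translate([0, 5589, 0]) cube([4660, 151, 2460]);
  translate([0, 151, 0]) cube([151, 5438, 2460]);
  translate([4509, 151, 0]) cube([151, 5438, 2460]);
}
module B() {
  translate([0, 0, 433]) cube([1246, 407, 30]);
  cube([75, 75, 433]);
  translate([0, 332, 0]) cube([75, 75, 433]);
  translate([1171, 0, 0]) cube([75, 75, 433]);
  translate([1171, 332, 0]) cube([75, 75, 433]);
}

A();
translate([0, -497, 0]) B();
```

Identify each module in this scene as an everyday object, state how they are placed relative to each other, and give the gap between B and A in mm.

A is a house frame. B is a bench. The bench is on the floor beside the house frame on its −y side. The gap between the bench and the house frame is 90 mm.

The bench's nearest face is 90 mm from the house frame's −y face.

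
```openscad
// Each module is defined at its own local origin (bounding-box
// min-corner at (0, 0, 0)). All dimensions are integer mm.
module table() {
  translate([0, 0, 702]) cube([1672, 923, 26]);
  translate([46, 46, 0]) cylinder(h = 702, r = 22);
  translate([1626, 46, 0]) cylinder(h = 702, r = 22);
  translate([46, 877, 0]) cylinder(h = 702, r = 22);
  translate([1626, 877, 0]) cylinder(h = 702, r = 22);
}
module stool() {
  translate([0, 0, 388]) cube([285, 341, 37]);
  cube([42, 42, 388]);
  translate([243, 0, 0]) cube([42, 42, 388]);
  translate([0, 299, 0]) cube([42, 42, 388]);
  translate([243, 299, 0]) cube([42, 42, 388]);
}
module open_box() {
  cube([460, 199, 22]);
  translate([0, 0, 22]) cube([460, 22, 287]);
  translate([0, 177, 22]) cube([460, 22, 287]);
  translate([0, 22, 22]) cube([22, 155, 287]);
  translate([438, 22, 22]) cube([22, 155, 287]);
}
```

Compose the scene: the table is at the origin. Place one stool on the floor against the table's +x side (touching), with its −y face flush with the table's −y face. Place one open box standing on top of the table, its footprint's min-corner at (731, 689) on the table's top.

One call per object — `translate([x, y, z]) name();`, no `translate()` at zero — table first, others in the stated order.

table();
translate([1672, 0, 0]) stool();
translate([731, 689, 728]) open_box();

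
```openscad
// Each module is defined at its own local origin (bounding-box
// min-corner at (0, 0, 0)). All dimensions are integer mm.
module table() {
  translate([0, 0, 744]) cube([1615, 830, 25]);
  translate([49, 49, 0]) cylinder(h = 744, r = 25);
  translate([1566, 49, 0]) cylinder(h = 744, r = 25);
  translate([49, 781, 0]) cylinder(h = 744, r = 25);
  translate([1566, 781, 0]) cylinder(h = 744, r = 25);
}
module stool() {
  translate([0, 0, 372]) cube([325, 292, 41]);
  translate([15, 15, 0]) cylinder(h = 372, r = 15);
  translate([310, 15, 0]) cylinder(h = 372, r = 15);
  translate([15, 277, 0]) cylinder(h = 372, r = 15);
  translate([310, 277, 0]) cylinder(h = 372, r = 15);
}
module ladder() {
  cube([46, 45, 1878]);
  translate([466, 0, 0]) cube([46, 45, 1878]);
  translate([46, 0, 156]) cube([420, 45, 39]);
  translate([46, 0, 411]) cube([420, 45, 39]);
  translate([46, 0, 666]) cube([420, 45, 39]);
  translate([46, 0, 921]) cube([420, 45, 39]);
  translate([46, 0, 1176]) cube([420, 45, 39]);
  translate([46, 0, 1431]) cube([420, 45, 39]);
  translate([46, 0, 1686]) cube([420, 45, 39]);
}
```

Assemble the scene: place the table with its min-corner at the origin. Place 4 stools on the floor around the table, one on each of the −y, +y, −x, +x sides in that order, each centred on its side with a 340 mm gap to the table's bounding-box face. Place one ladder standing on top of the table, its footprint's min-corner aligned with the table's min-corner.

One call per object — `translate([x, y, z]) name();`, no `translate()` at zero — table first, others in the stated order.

table();
translate([645, -632, 0]) stool();
translate([645, 1170, 0]) stool();
translate([-665, 269, 0]) stool();
translate([1955, 269, 0]) stool();
translate([0, 0, 769]) ladder();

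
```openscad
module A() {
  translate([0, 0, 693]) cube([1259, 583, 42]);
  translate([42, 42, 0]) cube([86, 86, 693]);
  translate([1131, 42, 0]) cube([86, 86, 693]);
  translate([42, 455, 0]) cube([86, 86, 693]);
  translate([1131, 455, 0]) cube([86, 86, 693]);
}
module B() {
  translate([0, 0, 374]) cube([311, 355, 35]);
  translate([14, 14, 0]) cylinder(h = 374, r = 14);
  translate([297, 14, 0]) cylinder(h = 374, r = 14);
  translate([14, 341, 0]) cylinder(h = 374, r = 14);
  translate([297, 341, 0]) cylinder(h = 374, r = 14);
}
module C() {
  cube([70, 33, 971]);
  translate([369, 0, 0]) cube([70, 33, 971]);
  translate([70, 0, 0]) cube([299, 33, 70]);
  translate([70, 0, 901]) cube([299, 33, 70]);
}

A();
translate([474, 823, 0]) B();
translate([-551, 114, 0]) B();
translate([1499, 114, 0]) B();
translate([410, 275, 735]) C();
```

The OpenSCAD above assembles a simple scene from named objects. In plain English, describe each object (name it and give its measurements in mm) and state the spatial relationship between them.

A is a rectangular dining table. The top is 1259×583×42 mm with its upper surface at z = 735 mm. It stands on four 86×86 mm square legs, each inset 42 mm from the nearest pair of top edges, running from the floor to the underside of the top.

B is a four-legged stool. The seat is 311×355 mm, 35 mm thick, top at z = 409 mm. It stands on four round legs, each 28 mm in diameter, from z = 0 to the seat underside, each leg's axis is inset half a diameter from the nearest pair of seat edges (so the leg's bounding box is flush with the corner).

C is a rectangular picture frame lying in the x–z plane (depth along y). The opening is 299 mm wide (x) by 831 mm tall (z), surrounded by a border 70 mm wide on all four sides. The frame is 33 mm deep and is made of two full-height vertical stiles with two horizontal rails fitted between them.

Three stools sit around the table at the +y, −x, +x sides. The picture frame is on top of the table, centred.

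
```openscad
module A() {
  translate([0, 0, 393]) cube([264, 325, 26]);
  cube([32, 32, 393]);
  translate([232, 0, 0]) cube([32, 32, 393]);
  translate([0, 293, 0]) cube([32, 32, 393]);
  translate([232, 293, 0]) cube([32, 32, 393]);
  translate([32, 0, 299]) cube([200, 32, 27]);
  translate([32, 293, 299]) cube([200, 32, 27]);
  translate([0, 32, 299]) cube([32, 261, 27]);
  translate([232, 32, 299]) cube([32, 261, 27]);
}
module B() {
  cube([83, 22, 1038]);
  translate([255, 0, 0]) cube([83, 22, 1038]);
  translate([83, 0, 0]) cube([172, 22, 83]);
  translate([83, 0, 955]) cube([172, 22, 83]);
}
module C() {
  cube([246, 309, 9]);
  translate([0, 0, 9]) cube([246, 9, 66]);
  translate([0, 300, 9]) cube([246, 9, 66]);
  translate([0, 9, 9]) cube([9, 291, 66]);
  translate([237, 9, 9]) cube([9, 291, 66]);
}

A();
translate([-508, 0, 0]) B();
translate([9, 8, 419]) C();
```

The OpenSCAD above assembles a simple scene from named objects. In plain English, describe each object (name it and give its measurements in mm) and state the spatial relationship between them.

A is a four-legged stool. The seat is 264×325 mm, 26 mm thick, top at z = 419 mm. It stands on four square legs, each 32×32 mm in cross-section, from z = 0 to the seat underside, each flush with a corner of the seat. Four stretchers, 32 mm wide and 27 mm tall, connect adjacent legs with their undersides at z = 299 mm, each running between the inner faces of the legs it joins and aligned with the legs' outer faces on the other axis.

B is a rectangular picture frame lying in the x–z plane (depth along y). The opening is 172 mm wide (x) by 872 mm tall (z), surrounded by a border 83 mm wide on all four sides. The frame is 22 mm deep and is made of two full-height vertical stiles with two horizontal rails fitted between them.

C is an open-topped rectangular box: outside dimensions 246×309×75 mm, with a uniform wall and base thickness of 9 mm. The base is a full 246×309 slab on the floor; four walls sit on top of the base. The front and back walls (the −y and +y sides) span the full width; the two side walls fit between them.

The picture frame is on the floor beside the stool on its −x side. The open box is on top of the stool, centred.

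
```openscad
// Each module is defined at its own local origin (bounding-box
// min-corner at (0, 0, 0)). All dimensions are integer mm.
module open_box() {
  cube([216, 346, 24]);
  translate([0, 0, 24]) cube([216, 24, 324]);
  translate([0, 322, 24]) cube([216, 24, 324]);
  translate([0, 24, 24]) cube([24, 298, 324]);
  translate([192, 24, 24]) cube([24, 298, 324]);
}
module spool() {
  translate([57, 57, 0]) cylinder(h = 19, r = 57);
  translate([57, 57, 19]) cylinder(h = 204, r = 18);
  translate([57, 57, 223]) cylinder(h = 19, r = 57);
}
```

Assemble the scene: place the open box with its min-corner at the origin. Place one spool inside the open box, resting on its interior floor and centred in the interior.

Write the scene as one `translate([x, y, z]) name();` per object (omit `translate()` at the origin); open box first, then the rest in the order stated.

open_box();
translate([51, 116, 24]) spool();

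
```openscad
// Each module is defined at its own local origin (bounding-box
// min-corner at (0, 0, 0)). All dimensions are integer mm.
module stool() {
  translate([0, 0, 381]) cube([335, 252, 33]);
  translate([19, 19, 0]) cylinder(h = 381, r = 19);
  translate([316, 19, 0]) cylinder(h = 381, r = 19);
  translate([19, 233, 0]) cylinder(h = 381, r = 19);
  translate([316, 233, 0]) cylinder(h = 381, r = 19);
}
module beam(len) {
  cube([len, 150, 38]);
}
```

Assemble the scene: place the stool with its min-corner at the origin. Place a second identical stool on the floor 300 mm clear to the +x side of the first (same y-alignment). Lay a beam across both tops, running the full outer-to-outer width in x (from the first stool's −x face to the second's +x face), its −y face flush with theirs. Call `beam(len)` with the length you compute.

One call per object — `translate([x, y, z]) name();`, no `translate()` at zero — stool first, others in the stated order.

stool();
translate([635, 0, 0]) stool();
translate([0, 0, 414]) beam(970);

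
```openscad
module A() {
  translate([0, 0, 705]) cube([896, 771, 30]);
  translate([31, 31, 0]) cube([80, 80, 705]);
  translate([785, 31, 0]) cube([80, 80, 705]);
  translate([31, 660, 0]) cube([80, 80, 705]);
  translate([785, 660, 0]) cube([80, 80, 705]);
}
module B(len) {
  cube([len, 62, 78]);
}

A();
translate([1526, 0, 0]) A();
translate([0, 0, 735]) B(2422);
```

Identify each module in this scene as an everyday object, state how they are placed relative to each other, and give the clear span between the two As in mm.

A is a table. B is a beam. A beam spans the tops of two tables. The clear span between the two tables is 630 mm.

Second table starts at x = 1526; first ends at x = 896; clear span = 1526 − 896 = 630 mm.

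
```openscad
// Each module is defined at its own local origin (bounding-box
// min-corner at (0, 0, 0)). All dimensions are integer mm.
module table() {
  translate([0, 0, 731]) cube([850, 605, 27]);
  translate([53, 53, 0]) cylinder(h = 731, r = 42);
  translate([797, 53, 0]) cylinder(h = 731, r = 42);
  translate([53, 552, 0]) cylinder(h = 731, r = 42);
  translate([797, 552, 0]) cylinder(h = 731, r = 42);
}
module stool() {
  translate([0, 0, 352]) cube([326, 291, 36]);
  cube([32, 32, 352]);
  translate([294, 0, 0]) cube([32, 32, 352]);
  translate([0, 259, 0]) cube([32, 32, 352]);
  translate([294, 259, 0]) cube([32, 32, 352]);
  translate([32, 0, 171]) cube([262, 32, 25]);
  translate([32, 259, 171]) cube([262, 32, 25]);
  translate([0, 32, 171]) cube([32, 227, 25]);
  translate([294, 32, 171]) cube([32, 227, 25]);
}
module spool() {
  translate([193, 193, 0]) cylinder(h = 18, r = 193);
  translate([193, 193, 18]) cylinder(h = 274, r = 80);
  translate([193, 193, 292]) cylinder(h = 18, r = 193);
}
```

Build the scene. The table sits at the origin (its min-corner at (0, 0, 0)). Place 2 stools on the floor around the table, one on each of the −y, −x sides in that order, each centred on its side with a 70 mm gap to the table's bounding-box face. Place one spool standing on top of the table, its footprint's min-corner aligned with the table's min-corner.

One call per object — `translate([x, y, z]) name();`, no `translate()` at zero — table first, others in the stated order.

table();
translate([262, -361, 0]) stool();
translate([-396, 157, 0]) stool();
translate([0, 0, 758]) spool();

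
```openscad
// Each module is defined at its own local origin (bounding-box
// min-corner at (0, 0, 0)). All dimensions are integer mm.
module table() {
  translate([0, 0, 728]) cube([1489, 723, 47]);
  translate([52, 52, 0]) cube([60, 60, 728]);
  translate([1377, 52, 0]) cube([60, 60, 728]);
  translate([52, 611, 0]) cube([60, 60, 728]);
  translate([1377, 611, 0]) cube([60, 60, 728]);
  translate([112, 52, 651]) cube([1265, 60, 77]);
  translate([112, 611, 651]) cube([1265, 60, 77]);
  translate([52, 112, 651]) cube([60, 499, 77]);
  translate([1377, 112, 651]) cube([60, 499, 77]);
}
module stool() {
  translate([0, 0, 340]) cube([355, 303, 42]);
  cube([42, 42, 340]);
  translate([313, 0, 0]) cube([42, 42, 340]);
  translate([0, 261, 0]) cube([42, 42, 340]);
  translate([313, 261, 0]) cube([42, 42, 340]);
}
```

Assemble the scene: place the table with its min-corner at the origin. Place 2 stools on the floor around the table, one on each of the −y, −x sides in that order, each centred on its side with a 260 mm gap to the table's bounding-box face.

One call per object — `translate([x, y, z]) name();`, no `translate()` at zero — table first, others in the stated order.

table();
translate([567, -563, 0]) stool();
translate([-615, 210, 0]) stool();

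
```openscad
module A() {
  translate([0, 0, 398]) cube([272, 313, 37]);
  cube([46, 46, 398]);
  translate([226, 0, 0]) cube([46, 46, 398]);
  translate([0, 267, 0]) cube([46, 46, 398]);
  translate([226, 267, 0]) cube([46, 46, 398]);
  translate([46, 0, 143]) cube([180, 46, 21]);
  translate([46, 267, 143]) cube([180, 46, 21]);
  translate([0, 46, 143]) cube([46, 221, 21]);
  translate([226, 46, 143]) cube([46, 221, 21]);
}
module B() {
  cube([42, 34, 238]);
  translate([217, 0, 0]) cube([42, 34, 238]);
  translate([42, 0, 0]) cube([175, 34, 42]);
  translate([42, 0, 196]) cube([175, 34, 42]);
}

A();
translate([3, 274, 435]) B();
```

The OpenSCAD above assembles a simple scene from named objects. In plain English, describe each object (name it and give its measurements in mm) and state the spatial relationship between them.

A is a four-legged stool. The seat is 272×313 mm, 37 mm thick, top at z = 435 mm. It stands on four square legs, each 46×46 mm in cross-section, from z = 0 to the seat underside, each flush with a corner of the seat. Four stretchers, 46 mm wide and 21 mm tall, connect adjacent legs with their undersides at z = 143 mm, each running between the inner faces of the legs it joins and aligned with the legs' outer faces on the other axis.

B is a rectangular picture frame lying in the x–z plane (depth along y). The opening is 175 mm wide (x) by 154 mm tall (z), surrounded by a border 42 mm wide on all four sides. The frame is 34 mm deep and is made of two full-height vertical stiles with two horizontal rails fitted between them.

The picture frame is on top of the stool.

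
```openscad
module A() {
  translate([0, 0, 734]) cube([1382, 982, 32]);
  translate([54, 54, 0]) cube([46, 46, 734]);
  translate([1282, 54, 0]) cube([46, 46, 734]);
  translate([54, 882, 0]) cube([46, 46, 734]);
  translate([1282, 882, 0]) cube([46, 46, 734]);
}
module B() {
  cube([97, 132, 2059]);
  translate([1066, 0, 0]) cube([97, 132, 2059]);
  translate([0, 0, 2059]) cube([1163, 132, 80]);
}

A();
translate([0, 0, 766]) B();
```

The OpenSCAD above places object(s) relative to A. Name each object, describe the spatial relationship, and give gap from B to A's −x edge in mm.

The door frame's min-x is at 0; the table's min-x is 0; gap = 0 mm.

A is a table. B is a door frame. The door frame is on top of the table. The gap from the door frame to the table's −x edge is 0 mm.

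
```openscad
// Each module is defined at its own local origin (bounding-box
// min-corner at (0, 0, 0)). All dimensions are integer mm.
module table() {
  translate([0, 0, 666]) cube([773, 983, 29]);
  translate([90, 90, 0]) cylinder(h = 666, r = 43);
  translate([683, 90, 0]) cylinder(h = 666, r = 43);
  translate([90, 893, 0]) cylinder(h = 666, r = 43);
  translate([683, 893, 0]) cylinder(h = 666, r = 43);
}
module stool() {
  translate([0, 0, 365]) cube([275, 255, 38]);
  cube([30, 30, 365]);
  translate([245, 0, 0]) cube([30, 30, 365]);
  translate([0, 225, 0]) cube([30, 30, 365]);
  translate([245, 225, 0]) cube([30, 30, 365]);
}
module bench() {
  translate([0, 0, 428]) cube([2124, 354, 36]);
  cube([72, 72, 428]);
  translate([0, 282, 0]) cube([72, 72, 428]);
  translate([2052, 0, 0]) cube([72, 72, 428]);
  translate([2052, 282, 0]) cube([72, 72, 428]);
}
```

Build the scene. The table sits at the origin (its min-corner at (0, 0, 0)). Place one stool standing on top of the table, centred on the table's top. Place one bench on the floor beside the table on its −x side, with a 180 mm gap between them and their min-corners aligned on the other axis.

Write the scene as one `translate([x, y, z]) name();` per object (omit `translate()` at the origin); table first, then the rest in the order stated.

table();
translate([249, 364, 695]) stool();
translate([-2304, 0, 0]) bench();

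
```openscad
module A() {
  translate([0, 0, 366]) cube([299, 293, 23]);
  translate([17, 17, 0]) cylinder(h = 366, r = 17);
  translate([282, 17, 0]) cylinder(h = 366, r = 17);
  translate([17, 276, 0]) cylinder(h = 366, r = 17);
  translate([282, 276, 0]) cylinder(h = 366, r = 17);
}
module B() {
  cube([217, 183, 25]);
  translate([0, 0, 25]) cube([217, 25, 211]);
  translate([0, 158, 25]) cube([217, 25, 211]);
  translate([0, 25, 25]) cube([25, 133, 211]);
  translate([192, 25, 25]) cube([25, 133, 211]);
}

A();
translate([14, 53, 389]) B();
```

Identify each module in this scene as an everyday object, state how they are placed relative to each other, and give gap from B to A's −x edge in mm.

A is a stool. B is an open box. The open box is on top of the stool. The gap from the open box to the stool's −x edge is 14 mm.

The open box's min-x is at 14; the stool's min-x is 0; gap = 14 mm.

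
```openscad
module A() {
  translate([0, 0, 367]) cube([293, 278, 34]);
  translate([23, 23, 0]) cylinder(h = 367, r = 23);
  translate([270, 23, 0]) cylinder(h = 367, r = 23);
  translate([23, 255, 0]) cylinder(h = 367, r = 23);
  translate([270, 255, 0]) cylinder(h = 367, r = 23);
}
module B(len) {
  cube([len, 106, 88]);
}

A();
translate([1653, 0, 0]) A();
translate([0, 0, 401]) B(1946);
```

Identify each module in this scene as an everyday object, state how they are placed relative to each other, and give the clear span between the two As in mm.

A is a stool. B is a beam. A beam spans the tops of two stools. The clear span between the two stools is 1360 mm.

Second stool starts at x = 1653; first ends at x = 293; clear span = 1653 − 293 = 1360 mm.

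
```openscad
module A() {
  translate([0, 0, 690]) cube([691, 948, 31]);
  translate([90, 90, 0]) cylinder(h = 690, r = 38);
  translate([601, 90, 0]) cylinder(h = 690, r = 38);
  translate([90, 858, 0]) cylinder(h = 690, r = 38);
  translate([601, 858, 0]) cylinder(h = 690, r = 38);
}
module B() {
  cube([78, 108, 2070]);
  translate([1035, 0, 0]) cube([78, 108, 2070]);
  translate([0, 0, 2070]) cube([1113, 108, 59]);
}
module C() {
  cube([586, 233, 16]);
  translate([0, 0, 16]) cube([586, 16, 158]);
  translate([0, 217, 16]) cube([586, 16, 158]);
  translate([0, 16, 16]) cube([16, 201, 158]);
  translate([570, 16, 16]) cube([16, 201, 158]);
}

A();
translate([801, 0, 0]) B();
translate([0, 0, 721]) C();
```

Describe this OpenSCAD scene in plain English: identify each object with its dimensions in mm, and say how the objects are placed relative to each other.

A is a table: top 691 mm (x) × 948 mm (y), 31 mm thick, upper face at z = 721 mm, on four round legs of 76 mm diameter, each leg's bounding box inset 52 mm from the nearest pair of top edges, running from z = 0 to the bottom of the top.

B is a rectangular door frame: two vertical jambs of 78×108 mm section, 2070 mm tall, with a clear opening 957 mm wide between their inner faces. A header 59 mm tall and 108 mm deep lies on top of the jambs and spans the full outside width.

C is an open-topped rectangular box: outside dimensions 586×233×174 mm, with a uniform wall and base thickness of 16 mm. The base is a full 586×233 slab on the floor; four walls sit on top of the base. The front and back walls (the −y and +y sides) span the full width; the two side walls fit between them.

The door frame is on the floor beside the table on its +x side. The open box is on top of the table.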